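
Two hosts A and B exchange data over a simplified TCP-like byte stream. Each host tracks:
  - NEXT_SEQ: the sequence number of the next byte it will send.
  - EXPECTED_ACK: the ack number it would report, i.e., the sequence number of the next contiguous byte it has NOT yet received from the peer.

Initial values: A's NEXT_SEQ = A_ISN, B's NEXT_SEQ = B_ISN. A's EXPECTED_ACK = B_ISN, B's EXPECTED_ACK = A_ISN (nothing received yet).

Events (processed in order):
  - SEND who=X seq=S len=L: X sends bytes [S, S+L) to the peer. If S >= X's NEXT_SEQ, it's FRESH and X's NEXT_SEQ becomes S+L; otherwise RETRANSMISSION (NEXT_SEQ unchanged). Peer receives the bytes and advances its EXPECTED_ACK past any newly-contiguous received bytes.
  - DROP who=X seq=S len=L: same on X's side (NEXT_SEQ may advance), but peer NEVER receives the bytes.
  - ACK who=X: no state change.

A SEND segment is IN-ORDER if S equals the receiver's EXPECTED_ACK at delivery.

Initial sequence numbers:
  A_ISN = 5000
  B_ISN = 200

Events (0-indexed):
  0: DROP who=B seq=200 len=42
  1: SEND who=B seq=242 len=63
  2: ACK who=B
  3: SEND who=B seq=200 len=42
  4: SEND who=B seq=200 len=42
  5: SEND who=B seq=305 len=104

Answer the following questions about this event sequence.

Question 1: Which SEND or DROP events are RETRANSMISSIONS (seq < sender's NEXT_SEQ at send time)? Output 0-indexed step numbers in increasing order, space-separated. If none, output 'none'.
Step 0: DROP seq=200 -> fresh
Step 1: SEND seq=242 -> fresh
Step 3: SEND seq=200 -> retransmit
Step 4: SEND seq=200 -> retransmit
Step 5: SEND seq=305 -> fresh

Answer: 3 4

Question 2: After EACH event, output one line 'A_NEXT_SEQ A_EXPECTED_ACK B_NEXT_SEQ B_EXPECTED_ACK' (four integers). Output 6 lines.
5000 200 242 5000
5000 200 305 5000
5000 200 305 5000
5000 305 305 5000
5000 305 305 5000
5000 409 409 5000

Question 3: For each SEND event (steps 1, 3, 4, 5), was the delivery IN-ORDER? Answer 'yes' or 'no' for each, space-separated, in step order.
Step 1: SEND seq=242 -> out-of-order
Step 3: SEND seq=200 -> in-order
Step 4: SEND seq=200 -> out-of-order
Step 5: SEND seq=305 -> in-order

Answer: no yes no yes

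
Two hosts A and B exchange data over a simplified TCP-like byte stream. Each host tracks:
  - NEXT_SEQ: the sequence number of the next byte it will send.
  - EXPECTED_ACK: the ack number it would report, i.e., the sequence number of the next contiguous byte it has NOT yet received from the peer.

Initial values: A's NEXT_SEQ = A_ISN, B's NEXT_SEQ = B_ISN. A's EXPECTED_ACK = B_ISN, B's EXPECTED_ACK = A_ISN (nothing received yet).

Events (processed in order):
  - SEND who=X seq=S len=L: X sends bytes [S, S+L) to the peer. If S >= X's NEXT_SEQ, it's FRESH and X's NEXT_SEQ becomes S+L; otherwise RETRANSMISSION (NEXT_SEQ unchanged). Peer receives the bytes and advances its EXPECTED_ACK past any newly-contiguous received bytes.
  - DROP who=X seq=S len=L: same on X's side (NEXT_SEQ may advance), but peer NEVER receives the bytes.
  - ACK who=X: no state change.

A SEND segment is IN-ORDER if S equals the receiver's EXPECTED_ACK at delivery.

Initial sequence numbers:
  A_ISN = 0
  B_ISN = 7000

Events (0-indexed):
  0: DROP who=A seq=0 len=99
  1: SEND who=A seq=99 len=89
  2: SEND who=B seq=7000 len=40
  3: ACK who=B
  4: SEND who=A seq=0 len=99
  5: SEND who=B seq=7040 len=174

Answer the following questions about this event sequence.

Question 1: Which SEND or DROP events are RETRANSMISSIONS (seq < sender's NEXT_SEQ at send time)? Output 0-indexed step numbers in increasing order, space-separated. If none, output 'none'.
Step 0: DROP seq=0 -> fresh
Step 1: SEND seq=99 -> fresh
Step 2: SEND seq=7000 -> fresh
Step 4: SEND seq=0 -> retransmit
Step 5: SEND seq=7040 -> fresh

Answer: 4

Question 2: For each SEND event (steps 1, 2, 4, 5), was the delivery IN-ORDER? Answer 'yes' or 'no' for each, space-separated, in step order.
Answer: no yes yes yes

Derivation:
Step 1: SEND seq=99 -> out-of-order
Step 2: SEND seq=7000 -> in-order
Step 4: SEND seq=0 -> in-order
Step 5: SEND seq=7040 -> in-order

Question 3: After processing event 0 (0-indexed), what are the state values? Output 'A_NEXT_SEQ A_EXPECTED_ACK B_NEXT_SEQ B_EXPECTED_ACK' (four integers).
After event 0: A_seq=99 A_ack=7000 B_seq=7000 B_ack=0

99 7000 7000 0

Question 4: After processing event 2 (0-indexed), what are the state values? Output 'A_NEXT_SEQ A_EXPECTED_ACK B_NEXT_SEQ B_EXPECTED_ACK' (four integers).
After event 0: A_seq=99 A_ack=7000 B_seq=7000 B_ack=0
After event 1: A_seq=188 A_ack=7000 B_seq=7000 B_ack=0
After event 2: A_seq=188 A_ack=7040 B_seq=7040 B_ack=0

188 7040 7040 0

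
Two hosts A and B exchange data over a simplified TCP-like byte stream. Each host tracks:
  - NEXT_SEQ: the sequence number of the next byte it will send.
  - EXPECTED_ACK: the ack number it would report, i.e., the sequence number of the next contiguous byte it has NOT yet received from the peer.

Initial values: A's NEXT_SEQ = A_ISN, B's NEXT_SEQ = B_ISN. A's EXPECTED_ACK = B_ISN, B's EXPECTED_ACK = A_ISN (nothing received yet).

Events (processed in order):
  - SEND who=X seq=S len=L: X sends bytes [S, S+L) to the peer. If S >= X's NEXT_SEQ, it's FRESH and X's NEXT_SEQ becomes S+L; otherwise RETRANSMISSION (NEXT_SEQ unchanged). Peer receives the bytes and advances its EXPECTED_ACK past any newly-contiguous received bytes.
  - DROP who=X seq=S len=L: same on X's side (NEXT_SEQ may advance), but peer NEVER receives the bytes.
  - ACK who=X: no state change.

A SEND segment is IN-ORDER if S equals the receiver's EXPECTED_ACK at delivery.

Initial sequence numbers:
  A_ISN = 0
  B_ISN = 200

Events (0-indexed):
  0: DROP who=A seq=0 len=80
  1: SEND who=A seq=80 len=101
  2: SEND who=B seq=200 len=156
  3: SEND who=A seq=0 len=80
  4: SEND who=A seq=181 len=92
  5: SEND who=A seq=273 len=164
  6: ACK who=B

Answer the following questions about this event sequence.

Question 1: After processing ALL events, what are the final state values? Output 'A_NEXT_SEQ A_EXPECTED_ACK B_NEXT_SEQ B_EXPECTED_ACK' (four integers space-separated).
Answer: 437 356 356 437

Derivation:
After event 0: A_seq=80 A_ack=200 B_seq=200 B_ack=0
After event 1: A_seq=181 A_ack=200 B_seq=200 B_ack=0
After event 2: A_seq=181 A_ack=356 B_seq=356 B_ack=0
After event 3: A_seq=181 A_ack=356 B_seq=356 B_ack=181
After event 4: A_seq=273 A_ack=356 B_seq=356 B_ack=273
After event 5: A_seq=437 A_ack=356 B_seq=356 B_ack=437
After event 6: A_seq=437 A_ack=356 B_seq=356 B_ack=437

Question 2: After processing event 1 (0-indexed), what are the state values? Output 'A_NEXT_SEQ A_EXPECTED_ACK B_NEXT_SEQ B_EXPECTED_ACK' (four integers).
After event 0: A_seq=80 A_ack=200 B_seq=200 B_ack=0
After event 1: A_seq=181 A_ack=200 B_seq=200 B_ack=0

181 200 200 0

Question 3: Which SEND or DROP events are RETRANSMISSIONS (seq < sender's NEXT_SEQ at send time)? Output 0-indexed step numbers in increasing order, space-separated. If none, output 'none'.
Step 0: DROP seq=0 -> fresh
Step 1: SEND seq=80 -> fresh
Step 2: SEND seq=200 -> fresh
Step 3: SEND seq=0 -> retransmit
Step 4: SEND seq=181 -> fresh
Step 5: SEND seq=273 -> fresh

Answer: 3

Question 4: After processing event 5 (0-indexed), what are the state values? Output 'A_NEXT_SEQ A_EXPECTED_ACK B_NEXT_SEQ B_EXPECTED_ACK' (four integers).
After event 0: A_seq=80 A_ack=200 B_seq=200 B_ack=0
After event 1: A_seq=181 A_ack=200 B_seq=200 B_ack=0
After event 2: A_seq=181 A_ack=356 B_seq=356 B_ack=0
After event 3: A_seq=181 A_ack=356 B_seq=356 B_ack=181
After event 4: A_seq=273 A_ack=356 B_seq=356 B_ack=273
After event 5: A_seq=437 A_ack=356 B_seq=356 B_ack=437

437 356 356 437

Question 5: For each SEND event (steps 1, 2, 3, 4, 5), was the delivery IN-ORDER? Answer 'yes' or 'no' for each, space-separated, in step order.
Step 1: SEND seq=80 -> out-of-order
Step 2: SEND seq=200 -> in-order
Step 3: SEND seq=0 -> in-order
Step 4: SEND seq=181 -> in-order
Step 5: SEND seq=273 -> in-order

Answer: no yes yes yes yes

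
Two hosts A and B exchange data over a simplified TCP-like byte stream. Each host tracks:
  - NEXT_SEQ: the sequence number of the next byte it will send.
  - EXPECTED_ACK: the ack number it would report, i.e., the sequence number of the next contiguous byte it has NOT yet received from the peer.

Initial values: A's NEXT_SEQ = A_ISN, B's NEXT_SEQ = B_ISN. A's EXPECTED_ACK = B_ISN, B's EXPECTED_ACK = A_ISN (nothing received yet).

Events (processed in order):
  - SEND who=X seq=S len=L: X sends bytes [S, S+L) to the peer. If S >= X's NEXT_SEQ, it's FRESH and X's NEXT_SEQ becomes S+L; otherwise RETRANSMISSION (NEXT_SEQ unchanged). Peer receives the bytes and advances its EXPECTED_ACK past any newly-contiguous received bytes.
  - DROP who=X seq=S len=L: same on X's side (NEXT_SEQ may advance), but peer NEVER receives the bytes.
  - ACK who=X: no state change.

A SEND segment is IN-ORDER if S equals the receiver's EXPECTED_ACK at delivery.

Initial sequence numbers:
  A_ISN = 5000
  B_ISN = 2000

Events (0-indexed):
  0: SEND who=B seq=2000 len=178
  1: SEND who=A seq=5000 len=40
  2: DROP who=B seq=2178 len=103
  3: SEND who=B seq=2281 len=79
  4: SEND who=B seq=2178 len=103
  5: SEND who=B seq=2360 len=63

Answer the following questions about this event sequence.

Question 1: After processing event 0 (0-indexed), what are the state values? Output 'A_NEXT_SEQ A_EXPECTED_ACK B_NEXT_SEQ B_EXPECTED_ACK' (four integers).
After event 0: A_seq=5000 A_ack=2178 B_seq=2178 B_ack=5000

5000 2178 2178 5000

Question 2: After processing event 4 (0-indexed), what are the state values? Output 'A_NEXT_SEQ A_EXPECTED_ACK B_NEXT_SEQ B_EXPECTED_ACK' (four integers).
After event 0: A_seq=5000 A_ack=2178 B_seq=2178 B_ack=5000
After event 1: A_seq=5040 A_ack=2178 B_seq=2178 B_ack=5040
After event 2: A_seq=5040 A_ack=2178 B_seq=2281 B_ack=5040
After event 3: A_seq=5040 A_ack=2178 B_seq=2360 B_ack=5040
After event 4: A_seq=5040 A_ack=2360 B_seq=2360 B_ack=5040

5040 2360 2360 5040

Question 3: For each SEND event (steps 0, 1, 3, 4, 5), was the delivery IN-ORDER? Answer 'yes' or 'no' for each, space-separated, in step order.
Step 0: SEND seq=2000 -> in-order
Step 1: SEND seq=5000 -> in-order
Step 3: SEND seq=2281 -> out-of-order
Step 4: SEND seq=2178 -> in-order
Step 5: SEND seq=2360 -> in-order

Answer: yes yes no yes yes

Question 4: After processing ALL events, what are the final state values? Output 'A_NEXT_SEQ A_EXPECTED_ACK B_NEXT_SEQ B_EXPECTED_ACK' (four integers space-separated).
Answer: 5040 2423 2423 5040

Derivation:
After event 0: A_seq=5000 A_ack=2178 B_seq=2178 B_ack=5000
After event 1: A_seq=5040 A_ack=2178 B_seq=2178 B_ack=5040
After event 2: A_seq=5040 A_ack=2178 B_seq=2281 B_ack=5040
After event 3: A_seq=5040 A_ack=2178 B_seq=2360 B_ack=5040
After event 4: A_seq=5040 A_ack=2360 B_seq=2360 B_ack=5040
After event 5: A_seq=5040 A_ack=2423 B_seq=2423 B_ack=5040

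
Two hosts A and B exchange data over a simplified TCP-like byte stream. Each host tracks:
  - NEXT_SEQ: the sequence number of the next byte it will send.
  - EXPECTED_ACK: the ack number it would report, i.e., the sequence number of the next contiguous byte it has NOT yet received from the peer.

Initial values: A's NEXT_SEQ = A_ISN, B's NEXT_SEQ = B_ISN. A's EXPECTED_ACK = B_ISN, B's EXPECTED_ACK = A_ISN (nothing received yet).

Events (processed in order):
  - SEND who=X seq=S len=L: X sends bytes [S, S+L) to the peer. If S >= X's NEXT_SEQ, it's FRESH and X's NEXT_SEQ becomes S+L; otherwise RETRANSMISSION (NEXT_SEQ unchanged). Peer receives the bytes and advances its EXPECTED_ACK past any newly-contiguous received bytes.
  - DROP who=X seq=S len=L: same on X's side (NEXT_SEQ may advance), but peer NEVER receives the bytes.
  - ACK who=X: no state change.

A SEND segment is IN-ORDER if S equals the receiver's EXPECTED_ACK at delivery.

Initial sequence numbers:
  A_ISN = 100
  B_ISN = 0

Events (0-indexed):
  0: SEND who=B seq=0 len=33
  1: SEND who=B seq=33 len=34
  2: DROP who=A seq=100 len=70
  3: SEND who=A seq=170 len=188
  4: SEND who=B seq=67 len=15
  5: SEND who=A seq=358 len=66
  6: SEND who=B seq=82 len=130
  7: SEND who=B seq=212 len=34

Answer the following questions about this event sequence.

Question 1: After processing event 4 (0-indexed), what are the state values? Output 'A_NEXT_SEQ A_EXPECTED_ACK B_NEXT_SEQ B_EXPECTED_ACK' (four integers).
After event 0: A_seq=100 A_ack=33 B_seq=33 B_ack=100
After event 1: A_seq=100 A_ack=67 B_seq=67 B_ack=100
After event 2: A_seq=170 A_ack=67 B_seq=67 B_ack=100
After event 3: A_seq=358 A_ack=67 B_seq=67 B_ack=100
After event 4: A_seq=358 A_ack=82 B_seq=82 B_ack=100

358 82 82 100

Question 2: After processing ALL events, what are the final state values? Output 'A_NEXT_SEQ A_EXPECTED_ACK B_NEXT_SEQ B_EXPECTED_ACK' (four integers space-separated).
Answer: 424 246 246 100

Derivation:
After event 0: A_seq=100 A_ack=33 B_seq=33 B_ack=100
After event 1: A_seq=100 A_ack=67 B_seq=67 B_ack=100
After event 2: A_seq=170 A_ack=67 B_seq=67 B_ack=100
After event 3: A_seq=358 A_ack=67 B_seq=67 B_ack=100
After event 4: A_seq=358 A_ack=82 B_seq=82 B_ack=100
After event 5: A_seq=424 A_ack=82 B_seq=82 B_ack=100
After event 6: A_seq=424 A_ack=212 B_seq=212 B_ack=100
After event 7: A_seq=424 A_ack=246 B_seq=246 B_ack=100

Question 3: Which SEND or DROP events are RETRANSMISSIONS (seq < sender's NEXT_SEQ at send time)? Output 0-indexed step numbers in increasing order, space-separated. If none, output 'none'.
Step 0: SEND seq=0 -> fresh
Step 1: SEND seq=33 -> fresh
Step 2: DROP seq=100 -> fresh
Step 3: SEND seq=170 -> fresh
Step 4: SEND seq=67 -> fresh
Step 5: SEND seq=358 -> fresh
Step 6: SEND seq=82 -> fresh
Step 7: SEND seq=212 -> fresh

Answer: none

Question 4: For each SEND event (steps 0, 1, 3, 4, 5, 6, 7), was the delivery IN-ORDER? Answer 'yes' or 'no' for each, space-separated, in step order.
Step 0: SEND seq=0 -> in-order
Step 1: SEND seq=33 -> in-order
Step 3: SEND seq=170 -> out-of-order
Step 4: SEND seq=67 -> in-order
Step 5: SEND seq=358 -> out-of-order
Step 6: SEND seq=82 -> in-order
Step 7: SEND seq=212 -> in-order

Answer: yes yes no yes no yes yes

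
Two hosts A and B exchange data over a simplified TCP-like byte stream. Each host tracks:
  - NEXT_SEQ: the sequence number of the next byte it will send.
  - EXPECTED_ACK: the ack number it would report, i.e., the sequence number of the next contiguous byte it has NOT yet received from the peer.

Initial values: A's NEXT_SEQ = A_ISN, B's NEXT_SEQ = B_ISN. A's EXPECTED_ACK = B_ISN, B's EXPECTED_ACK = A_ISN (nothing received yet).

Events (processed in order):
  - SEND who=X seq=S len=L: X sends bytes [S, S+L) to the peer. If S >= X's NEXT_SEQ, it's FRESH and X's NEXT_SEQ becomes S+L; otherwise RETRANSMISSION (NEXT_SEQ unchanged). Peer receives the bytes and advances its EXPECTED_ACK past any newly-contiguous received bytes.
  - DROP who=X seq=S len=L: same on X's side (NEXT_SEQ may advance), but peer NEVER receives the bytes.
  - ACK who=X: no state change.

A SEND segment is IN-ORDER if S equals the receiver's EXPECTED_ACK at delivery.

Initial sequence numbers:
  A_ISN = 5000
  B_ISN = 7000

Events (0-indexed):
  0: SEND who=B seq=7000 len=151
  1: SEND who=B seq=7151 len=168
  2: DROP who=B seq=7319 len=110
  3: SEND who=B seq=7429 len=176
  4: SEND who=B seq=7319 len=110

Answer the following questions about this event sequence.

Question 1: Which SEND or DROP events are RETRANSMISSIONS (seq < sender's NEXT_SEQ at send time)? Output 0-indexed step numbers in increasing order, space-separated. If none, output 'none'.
Step 0: SEND seq=7000 -> fresh
Step 1: SEND seq=7151 -> fresh
Step 2: DROP seq=7319 -> fresh
Step 3: SEND seq=7429 -> fresh
Step 4: SEND seq=7319 -> retransmit

Answer: 4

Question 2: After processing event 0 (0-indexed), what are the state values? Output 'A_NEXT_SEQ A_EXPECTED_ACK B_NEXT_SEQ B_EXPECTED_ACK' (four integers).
After event 0: A_seq=5000 A_ack=7151 B_seq=7151 B_ack=5000

5000 7151 7151 5000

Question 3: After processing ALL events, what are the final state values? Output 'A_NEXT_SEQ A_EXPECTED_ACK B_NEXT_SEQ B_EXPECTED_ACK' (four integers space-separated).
After event 0: A_seq=5000 A_ack=7151 B_seq=7151 B_ack=5000
After event 1: A_seq=5000 A_ack=7319 B_seq=7319 B_ack=5000
After event 2: A_seq=5000 A_ack=7319 B_seq=7429 B_ack=5000
After event 3: A_seq=5000 A_ack=7319 B_seq=7605 B_ack=5000
After event 4: A_seq=5000 A_ack=7605 B_seq=7605 B_ack=5000

Answer: 5000 7605 7605 5000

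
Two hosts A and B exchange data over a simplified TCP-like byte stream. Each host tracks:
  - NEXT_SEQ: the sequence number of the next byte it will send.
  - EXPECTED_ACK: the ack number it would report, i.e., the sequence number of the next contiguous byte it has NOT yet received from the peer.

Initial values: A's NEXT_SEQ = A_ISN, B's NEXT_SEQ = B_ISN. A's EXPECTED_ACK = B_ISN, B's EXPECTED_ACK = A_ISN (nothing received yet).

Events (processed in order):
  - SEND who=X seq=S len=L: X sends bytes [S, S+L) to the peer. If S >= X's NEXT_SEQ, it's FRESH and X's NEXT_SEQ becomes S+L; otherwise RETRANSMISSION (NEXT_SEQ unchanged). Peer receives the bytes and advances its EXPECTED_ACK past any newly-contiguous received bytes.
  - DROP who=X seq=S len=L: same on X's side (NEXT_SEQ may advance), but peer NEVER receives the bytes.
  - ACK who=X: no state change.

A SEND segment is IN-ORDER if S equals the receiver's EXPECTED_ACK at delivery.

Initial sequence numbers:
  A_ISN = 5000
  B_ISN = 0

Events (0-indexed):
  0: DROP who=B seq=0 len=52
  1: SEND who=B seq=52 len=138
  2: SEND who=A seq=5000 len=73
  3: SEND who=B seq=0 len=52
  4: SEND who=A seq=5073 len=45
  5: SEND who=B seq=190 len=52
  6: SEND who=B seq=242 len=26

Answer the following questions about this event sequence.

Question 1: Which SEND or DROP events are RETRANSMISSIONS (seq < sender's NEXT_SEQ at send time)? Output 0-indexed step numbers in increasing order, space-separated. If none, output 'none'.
Step 0: DROP seq=0 -> fresh
Step 1: SEND seq=52 -> fresh
Step 2: SEND seq=5000 -> fresh
Step 3: SEND seq=0 -> retransmit
Step 4: SEND seq=5073 -> fresh
Step 5: SEND seq=190 -> fresh
Step 6: SEND seq=242 -> fresh

Answer: 3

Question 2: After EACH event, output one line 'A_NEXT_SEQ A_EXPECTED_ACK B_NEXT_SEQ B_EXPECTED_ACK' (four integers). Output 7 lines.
5000 0 52 5000
5000 0 190 5000
5073 0 190 5073
5073 190 190 5073
5118 190 190 5118
5118 242 242 5118
5118 268 268 5118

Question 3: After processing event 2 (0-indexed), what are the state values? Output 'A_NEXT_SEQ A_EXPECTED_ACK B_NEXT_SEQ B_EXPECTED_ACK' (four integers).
After event 0: A_seq=5000 A_ack=0 B_seq=52 B_ack=5000
After event 1: A_seq=5000 A_ack=0 B_seq=190 B_ack=5000
After event 2: A_seq=5073 A_ack=0 B_seq=190 B_ack=5073

5073 0 190 5073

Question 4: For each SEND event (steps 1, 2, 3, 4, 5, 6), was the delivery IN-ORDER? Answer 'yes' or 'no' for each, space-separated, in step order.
Answer: no yes yes yes yes yes

Derivation:
Step 1: SEND seq=52 -> out-of-order
Step 2: SEND seq=5000 -> in-order
Step 3: SEND seq=0 -> in-order
Step 4: SEND seq=5073 -> in-order
Step 5: SEND seq=190 -> in-order
Step 6: SEND seq=242 -> in-order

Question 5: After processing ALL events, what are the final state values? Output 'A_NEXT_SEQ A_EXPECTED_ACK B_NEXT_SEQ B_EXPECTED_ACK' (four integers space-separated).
Answer: 5118 268 268 5118

Derivation:
After event 0: A_seq=5000 A_ack=0 B_seq=52 B_ack=5000
After event 1: A_seq=5000 A_ack=0 B_seq=190 B_ack=5000
After event 2: A_seq=5073 A_ack=0 B_seq=190 B_ack=5073
After event 3: A_seq=5073 A_ack=190 B_seq=190 B_ack=5073
After event 4: A_seq=5118 A_ack=190 B_seq=190 B_ack=5118
After event 5: A_seq=5118 A_ack=242 B_seq=242 B_ack=5118
After event 6: A_seq=5118 A_ack=268 B_seq=268 B_ack=5118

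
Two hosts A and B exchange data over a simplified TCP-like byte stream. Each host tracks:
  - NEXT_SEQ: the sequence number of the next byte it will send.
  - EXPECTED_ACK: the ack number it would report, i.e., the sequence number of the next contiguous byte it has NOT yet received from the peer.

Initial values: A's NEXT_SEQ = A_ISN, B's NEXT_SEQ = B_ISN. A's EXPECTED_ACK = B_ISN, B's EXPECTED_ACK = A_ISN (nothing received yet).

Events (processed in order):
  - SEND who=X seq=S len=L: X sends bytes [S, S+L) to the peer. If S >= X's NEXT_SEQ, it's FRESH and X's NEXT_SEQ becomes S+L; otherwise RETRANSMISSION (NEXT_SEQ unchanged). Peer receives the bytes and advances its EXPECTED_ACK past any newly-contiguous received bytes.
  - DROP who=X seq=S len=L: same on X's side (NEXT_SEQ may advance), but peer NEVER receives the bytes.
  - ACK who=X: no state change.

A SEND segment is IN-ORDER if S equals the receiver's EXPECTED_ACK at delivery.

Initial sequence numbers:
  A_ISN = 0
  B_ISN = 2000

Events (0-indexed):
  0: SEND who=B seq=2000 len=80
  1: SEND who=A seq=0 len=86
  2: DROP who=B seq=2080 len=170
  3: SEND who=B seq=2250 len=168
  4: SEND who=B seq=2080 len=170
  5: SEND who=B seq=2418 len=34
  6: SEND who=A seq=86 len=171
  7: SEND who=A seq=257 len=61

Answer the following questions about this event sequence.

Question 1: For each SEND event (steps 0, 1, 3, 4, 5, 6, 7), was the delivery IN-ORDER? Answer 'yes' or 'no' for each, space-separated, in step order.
Step 0: SEND seq=2000 -> in-order
Step 1: SEND seq=0 -> in-order
Step 3: SEND seq=2250 -> out-of-order
Step 4: SEND seq=2080 -> in-order
Step 5: SEND seq=2418 -> in-order
Step 6: SEND seq=86 -> in-order
Step 7: SEND seq=257 -> in-order

Answer: yes yes no yes yes yes yes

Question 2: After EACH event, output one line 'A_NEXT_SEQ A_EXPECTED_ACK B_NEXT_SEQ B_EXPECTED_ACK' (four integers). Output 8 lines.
0 2080 2080 0
86 2080 2080 86
86 2080 2250 86
86 2080 2418 86
86 2418 2418 86
86 2452 2452 86
257 2452 2452 257
318 2452 2452 318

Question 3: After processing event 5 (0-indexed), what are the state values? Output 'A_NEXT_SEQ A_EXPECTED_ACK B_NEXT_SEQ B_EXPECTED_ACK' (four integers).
After event 0: A_seq=0 A_ack=2080 B_seq=2080 B_ack=0
After event 1: A_seq=86 A_ack=2080 B_seq=2080 B_ack=86
After event 2: A_seq=86 A_ack=2080 B_seq=2250 B_ack=86
After event 3: A_seq=86 A_ack=2080 B_seq=2418 B_ack=86
After event 4: A_seq=86 A_ack=2418 B_seq=2418 B_ack=86
After event 5: A_seq=86 A_ack=2452 B_seq=2452 B_ack=86

86 2452 2452 86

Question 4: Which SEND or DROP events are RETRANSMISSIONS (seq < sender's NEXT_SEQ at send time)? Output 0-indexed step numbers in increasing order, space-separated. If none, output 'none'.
Answer: 4

Derivation:
Step 0: SEND seq=2000 -> fresh
Step 1: SEND seq=0 -> fresh
Step 2: DROP seq=2080 -> fresh
Step 3: SEND seq=2250 -> fresh
Step 4: SEND seq=2080 -> retransmit
Step 5: SEND seq=2418 -> fresh
Step 6: SEND seq=86 -> fresh
Step 7: SEND seq=257 -> fresh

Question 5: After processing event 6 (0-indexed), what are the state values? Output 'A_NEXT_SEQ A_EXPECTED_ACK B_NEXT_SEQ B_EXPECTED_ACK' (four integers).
After event 0: A_seq=0 A_ack=2080 B_seq=2080 B_ack=0
After event 1: A_seq=86 A_ack=2080 B_seq=2080 B_ack=86
After event 2: A_seq=86 A_ack=2080 B_seq=2250 B_ack=86
After event 3: A_seq=86 A_ack=2080 B_seq=2418 B_ack=86
After event 4: A_seq=86 A_ack=2418 B_seq=2418 B_ack=86
After event 5: A_seq=86 A_ack=2452 B_seq=2452 B_ack=86
After event 6: A_seq=257 A_ack=2452 B_seq=2452 B_ack=257

257 2452 2452 257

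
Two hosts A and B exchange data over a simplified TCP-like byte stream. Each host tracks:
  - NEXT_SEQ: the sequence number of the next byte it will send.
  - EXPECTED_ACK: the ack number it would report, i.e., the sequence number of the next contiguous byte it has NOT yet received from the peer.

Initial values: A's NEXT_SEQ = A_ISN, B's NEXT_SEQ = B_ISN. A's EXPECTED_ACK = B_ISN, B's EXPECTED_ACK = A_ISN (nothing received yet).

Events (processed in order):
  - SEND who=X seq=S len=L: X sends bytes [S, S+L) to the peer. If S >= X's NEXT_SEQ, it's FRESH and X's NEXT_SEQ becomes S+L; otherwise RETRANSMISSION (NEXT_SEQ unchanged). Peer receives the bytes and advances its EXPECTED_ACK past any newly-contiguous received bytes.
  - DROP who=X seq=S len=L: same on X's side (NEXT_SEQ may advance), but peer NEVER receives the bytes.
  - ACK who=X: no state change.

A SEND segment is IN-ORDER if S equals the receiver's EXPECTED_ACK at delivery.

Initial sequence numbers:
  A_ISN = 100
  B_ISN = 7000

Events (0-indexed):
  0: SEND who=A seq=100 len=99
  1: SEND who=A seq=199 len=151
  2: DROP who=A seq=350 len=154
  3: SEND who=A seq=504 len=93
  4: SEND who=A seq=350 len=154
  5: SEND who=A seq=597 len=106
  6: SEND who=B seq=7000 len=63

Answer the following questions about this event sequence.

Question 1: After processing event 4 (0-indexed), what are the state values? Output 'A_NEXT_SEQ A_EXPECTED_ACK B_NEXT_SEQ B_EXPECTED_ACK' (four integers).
After event 0: A_seq=199 A_ack=7000 B_seq=7000 B_ack=199
After event 1: A_seq=350 A_ack=7000 B_seq=7000 B_ack=350
After event 2: A_seq=504 A_ack=7000 B_seq=7000 B_ack=350
After event 3: A_seq=597 A_ack=7000 B_seq=7000 B_ack=350
After event 4: A_seq=597 A_ack=7000 B_seq=7000 B_ack=597

597 7000 7000 597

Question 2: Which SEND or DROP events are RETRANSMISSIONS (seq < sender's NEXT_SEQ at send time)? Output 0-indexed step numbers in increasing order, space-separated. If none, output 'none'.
Answer: 4

Derivation:
Step 0: SEND seq=100 -> fresh
Step 1: SEND seq=199 -> fresh
Step 2: DROP seq=350 -> fresh
Step 3: SEND seq=504 -> fresh
Step 4: SEND seq=350 -> retransmit
Step 5: SEND seq=597 -> fresh
Step 6: SEND seq=7000 -> fresh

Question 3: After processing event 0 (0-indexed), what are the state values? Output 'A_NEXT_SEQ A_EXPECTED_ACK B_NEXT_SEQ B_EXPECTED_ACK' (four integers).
After event 0: A_seq=199 A_ack=7000 B_seq=7000 B_ack=199

199 7000 7000 199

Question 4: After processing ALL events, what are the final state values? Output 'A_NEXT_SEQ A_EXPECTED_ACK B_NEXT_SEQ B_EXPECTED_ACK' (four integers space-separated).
Answer: 703 7063 7063 703

Derivation:
After event 0: A_seq=199 A_ack=7000 B_seq=7000 B_ack=199
After event 1: A_seq=350 A_ack=7000 B_seq=7000 B_ack=350
After event 2: A_seq=504 A_ack=7000 B_seq=7000 B_ack=350
After event 3: A_seq=597 A_ack=7000 B_seq=7000 B_ack=350
After event 4: A_seq=597 A_ack=7000 B_seq=7000 B_ack=597
After event 5: A_seq=703 A_ack=7000 B_seq=7000 B_ack=703
After event 6: A_seq=703 A_ack=7063 B_seq=7063 B_ack=703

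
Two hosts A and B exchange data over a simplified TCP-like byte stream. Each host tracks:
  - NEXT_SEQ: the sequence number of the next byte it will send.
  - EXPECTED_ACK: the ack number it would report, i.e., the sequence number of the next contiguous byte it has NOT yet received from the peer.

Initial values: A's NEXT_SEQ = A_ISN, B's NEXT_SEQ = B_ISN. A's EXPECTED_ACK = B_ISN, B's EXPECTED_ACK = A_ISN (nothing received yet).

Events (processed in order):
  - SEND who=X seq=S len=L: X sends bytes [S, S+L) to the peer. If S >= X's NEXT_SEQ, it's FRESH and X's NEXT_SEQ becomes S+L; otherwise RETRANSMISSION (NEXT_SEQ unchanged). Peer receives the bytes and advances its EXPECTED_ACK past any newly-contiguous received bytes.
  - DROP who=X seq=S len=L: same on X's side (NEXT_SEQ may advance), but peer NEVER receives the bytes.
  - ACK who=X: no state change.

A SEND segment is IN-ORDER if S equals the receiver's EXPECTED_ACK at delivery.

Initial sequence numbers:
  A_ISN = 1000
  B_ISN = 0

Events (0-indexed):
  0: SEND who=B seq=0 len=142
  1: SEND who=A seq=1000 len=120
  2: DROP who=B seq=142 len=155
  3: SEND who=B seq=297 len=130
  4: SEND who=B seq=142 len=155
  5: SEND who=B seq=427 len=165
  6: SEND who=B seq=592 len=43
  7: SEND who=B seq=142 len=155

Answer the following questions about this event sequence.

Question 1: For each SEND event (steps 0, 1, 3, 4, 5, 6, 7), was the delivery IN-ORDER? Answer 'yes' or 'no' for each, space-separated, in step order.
Step 0: SEND seq=0 -> in-order
Step 1: SEND seq=1000 -> in-order
Step 3: SEND seq=297 -> out-of-order
Step 4: SEND seq=142 -> in-order
Step 5: SEND seq=427 -> in-order
Step 6: SEND seq=592 -> in-order
Step 7: SEND seq=142 -> out-of-order

Answer: yes yes no yes yes yes no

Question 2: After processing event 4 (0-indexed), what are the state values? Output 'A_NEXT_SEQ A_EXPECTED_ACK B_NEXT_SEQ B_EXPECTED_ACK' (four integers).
After event 0: A_seq=1000 A_ack=142 B_seq=142 B_ack=1000
After event 1: A_seq=1120 A_ack=142 B_seq=142 B_ack=1120
After event 2: A_seq=1120 A_ack=142 B_seq=297 B_ack=1120
After event 3: A_seq=1120 A_ack=142 B_seq=427 B_ack=1120
After event 4: A_seq=1120 A_ack=427 B_seq=427 B_ack=1120

1120 427 427 1120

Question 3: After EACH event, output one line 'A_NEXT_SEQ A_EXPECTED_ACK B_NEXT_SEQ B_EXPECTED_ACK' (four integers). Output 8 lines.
1000 142 142 1000
1120 142 142 1120
1120 142 297 1120
1120 142 427 1120
1120 427 427 1120
1120 592 592 1120
1120 635 635 1120
1120 635 635 1120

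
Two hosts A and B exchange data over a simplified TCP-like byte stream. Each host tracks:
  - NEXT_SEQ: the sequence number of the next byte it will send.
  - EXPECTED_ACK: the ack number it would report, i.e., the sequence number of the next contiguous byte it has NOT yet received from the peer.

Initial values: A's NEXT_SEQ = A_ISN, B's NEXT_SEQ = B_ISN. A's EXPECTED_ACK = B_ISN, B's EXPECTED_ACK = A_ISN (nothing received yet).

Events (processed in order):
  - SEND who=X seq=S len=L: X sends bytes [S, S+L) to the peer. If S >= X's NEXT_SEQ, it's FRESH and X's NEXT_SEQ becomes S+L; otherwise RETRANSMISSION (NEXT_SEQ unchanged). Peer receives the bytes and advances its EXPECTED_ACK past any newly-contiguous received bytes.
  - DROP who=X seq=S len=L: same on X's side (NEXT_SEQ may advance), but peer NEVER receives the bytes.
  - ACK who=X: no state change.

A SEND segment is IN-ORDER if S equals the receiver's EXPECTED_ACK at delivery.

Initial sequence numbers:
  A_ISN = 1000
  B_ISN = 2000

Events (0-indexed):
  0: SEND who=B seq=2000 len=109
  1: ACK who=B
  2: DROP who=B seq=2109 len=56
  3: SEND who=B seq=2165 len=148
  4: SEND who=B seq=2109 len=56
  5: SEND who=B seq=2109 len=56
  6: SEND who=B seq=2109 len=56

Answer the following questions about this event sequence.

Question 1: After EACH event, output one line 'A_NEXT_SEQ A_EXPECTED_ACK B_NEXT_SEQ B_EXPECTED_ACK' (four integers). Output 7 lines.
1000 2109 2109 1000
1000 2109 2109 1000
1000 2109 2165 1000
1000 2109 2313 1000
1000 2313 2313 1000
1000 2313 2313 1000
1000 2313 2313 1000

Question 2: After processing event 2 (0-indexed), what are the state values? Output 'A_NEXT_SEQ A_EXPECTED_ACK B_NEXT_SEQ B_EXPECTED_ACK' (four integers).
After event 0: A_seq=1000 A_ack=2109 B_seq=2109 B_ack=1000
After event 1: A_seq=1000 A_ack=2109 B_seq=2109 B_ack=1000
After event 2: A_seq=1000 A_ack=2109 B_seq=2165 B_ack=1000

1000 2109 2165 1000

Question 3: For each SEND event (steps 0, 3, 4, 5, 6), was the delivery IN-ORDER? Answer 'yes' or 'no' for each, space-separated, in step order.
Step 0: SEND seq=2000 -> in-order
Step 3: SEND seq=2165 -> out-of-order
Step 4: SEND seq=2109 -> in-order
Step 5: SEND seq=2109 -> out-of-order
Step 6: SEND seq=2109 -> out-of-order

Answer: yes no yes no no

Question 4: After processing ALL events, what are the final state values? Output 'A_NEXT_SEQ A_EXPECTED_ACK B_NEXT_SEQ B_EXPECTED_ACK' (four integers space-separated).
After event 0: A_seq=1000 A_ack=2109 B_seq=2109 B_ack=1000
After event 1: A_seq=1000 A_ack=2109 B_seq=2109 B_ack=1000
After event 2: A_seq=1000 A_ack=2109 B_seq=2165 B_ack=1000
After event 3: A_seq=1000 A_ack=2109 B_seq=2313 B_ack=1000
After event 4: A_seq=1000 A_ack=2313 B_seq=2313 B_ack=1000
After event 5: A_seq=1000 A_ack=2313 B_seq=2313 B_ack=1000
After event 6: A_seq=1000 A_ack=2313 B_seq=2313 B_ack=1000

Answer: 1000 2313 2313 1000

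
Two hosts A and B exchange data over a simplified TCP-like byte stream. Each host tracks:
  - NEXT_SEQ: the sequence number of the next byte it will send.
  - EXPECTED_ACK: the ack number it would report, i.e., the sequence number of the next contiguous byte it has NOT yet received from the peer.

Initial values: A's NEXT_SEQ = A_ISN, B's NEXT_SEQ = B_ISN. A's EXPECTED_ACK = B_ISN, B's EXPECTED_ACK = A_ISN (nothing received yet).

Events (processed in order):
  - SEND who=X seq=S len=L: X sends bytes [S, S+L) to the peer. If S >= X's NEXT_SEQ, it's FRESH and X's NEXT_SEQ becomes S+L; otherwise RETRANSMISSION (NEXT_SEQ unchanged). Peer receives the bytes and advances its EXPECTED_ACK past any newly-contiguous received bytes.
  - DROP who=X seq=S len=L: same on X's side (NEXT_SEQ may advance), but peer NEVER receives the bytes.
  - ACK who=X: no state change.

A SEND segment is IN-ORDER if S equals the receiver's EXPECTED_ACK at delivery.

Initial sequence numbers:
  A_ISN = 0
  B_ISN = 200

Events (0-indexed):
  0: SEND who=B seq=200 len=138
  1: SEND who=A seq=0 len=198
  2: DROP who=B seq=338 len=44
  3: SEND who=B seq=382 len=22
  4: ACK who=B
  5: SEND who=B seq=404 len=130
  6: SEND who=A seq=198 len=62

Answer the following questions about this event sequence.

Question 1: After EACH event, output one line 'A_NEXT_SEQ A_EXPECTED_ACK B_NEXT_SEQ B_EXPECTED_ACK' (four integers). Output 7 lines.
0 338 338 0
198 338 338 198
198 338 382 198
198 338 404 198
198 338 404 198
198 338 534 198
260 338 534 260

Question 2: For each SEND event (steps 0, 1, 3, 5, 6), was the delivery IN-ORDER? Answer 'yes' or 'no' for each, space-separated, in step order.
Answer: yes yes no no yes

Derivation:
Step 0: SEND seq=200 -> in-order
Step 1: SEND seq=0 -> in-order
Step 3: SEND seq=382 -> out-of-order
Step 5: SEND seq=404 -> out-of-order
Step 6: SEND seq=198 -> in-order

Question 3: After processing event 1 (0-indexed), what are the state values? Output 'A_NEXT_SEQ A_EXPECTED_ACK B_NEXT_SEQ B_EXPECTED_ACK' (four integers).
After event 0: A_seq=0 A_ack=338 B_seq=338 B_ack=0
After event 1: A_seq=198 A_ack=338 B_seq=338 B_ack=198

198 338 338 198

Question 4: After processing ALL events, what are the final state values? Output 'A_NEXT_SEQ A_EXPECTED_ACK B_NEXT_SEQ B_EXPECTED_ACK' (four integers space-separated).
After event 0: A_seq=0 A_ack=338 B_seq=338 B_ack=0
After event 1: A_seq=198 A_ack=338 B_seq=338 B_ack=198
After event 2: A_seq=198 A_ack=338 B_seq=382 B_ack=198
After event 3: A_seq=198 A_ack=338 B_seq=404 B_ack=198
After event 4: A_seq=198 A_ack=338 B_seq=404 B_ack=198
After event 5: A_seq=198 A_ack=338 B_seq=534 B_ack=198
After event 6: A_seq=260 A_ack=338 B_seq=534 B_ack=260

Answer: 260 338 534 260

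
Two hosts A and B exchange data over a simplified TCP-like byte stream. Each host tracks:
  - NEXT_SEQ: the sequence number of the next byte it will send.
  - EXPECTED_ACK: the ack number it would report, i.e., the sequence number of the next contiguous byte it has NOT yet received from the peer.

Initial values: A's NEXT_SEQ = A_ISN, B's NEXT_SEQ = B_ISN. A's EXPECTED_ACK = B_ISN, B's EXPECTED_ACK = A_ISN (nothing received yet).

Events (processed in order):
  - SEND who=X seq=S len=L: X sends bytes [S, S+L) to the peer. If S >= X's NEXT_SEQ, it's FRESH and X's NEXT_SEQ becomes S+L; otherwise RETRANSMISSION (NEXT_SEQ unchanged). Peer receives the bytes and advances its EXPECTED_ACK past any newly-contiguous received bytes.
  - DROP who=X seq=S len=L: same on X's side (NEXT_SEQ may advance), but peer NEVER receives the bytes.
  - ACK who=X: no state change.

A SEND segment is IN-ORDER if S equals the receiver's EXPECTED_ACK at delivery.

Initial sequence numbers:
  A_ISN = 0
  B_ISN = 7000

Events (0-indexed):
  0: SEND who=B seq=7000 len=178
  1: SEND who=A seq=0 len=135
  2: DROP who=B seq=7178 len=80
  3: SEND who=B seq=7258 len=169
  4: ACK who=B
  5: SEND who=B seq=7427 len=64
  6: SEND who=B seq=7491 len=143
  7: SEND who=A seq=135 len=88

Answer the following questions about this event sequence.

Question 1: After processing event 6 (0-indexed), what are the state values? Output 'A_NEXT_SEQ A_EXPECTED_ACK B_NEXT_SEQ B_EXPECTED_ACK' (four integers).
After event 0: A_seq=0 A_ack=7178 B_seq=7178 B_ack=0
After event 1: A_seq=135 A_ack=7178 B_seq=7178 B_ack=135
After event 2: A_seq=135 A_ack=7178 B_seq=7258 B_ack=135
After event 3: A_seq=135 A_ack=7178 B_seq=7427 B_ack=135
After event 4: A_seq=135 A_ack=7178 B_seq=7427 B_ack=135
After event 5: A_seq=135 A_ack=7178 B_seq=7491 B_ack=135
After event 6: A_seq=135 A_ack=7178 B_seq=7634 B_ack=135

135 7178 7634 135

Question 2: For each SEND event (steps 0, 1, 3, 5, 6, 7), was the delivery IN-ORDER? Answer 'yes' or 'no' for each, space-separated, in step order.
Step 0: SEND seq=7000 -> in-order
Step 1: SEND seq=0 -> in-order
Step 3: SEND seq=7258 -> out-of-order
Step 5: SEND seq=7427 -> out-of-order
Step 6: SEND seq=7491 -> out-of-order
Step 7: SEND seq=135 -> in-order

Answer: yes yes no no no yes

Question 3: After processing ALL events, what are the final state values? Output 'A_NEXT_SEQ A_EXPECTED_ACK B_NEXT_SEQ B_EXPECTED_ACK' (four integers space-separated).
Answer: 223 7178 7634 223

Derivation:
After event 0: A_seq=0 A_ack=7178 B_seq=7178 B_ack=0
After event 1: A_seq=135 A_ack=7178 B_seq=7178 B_ack=135
After event 2: A_seq=135 A_ack=7178 B_seq=7258 B_ack=135
After event 3: A_seq=135 A_ack=7178 B_seq=7427 B_ack=135
After event 4: A_seq=135 A_ack=7178 B_seq=7427 B_ack=135
After event 5: A_seq=135 A_ack=7178 B_seq=7491 B_ack=135
After event 6: A_seq=135 A_ack=7178 B_seq=7634 B_ack=135
After event 7: A_seq=223 A_ack=7178 B_seq=7634 B_ack=223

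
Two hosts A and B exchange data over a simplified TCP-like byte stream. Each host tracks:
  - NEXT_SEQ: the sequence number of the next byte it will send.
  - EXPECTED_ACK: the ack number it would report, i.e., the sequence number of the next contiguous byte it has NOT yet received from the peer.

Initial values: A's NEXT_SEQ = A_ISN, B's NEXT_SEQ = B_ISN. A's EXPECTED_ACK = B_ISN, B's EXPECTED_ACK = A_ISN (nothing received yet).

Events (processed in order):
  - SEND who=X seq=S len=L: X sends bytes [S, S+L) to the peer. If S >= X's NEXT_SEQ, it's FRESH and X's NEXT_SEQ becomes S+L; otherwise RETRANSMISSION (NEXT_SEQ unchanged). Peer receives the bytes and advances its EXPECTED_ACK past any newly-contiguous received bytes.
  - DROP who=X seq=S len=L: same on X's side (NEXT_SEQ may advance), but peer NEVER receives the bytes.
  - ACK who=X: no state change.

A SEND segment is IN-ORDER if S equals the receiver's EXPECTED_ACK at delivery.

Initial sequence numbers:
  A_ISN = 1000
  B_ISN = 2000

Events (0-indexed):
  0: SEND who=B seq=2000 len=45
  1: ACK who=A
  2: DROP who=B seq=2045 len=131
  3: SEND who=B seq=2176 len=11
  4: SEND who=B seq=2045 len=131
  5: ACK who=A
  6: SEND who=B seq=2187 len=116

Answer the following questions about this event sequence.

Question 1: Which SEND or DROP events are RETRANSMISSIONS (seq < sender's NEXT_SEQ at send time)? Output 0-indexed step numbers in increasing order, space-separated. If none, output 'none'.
Step 0: SEND seq=2000 -> fresh
Step 2: DROP seq=2045 -> fresh
Step 3: SEND seq=2176 -> fresh
Step 4: SEND seq=2045 -> retransmit
Step 6: SEND seq=2187 -> fresh

Answer: 4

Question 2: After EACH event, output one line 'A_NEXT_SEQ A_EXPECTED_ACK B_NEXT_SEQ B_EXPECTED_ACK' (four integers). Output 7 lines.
1000 2045 2045 1000
1000 2045 2045 1000
1000 2045 2176 1000
1000 2045 2187 1000
1000 2187 2187 1000
1000 2187 2187 1000
1000 2303 2303 1000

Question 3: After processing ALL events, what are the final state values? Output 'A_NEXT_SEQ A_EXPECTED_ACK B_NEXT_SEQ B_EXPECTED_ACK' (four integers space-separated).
Answer: 1000 2303 2303 1000

Derivation:
After event 0: A_seq=1000 A_ack=2045 B_seq=2045 B_ack=1000
After event 1: A_seq=1000 A_ack=2045 B_seq=2045 B_ack=1000
After event 2: A_seq=1000 A_ack=2045 B_seq=2176 B_ack=1000
After event 3: A_seq=1000 A_ack=2045 B_seq=2187 B_ack=1000
After event 4: A_seq=1000 A_ack=2187 B_seq=2187 B_ack=1000
After event 5: A_seq=1000 A_ack=2187 B_seq=2187 B_ack=1000
After event 6: A_seq=1000 A_ack=2303 B_seq=2303 B_ack=1000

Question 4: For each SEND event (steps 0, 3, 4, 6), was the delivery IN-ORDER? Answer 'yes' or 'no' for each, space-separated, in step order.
Answer: yes no yes yes

Derivation:
Step 0: SEND seq=2000 -> in-order
Step 3: SEND seq=2176 -> out-of-order
Step 4: SEND seq=2045 -> in-order
Step 6: SEND seq=2187 -> in-order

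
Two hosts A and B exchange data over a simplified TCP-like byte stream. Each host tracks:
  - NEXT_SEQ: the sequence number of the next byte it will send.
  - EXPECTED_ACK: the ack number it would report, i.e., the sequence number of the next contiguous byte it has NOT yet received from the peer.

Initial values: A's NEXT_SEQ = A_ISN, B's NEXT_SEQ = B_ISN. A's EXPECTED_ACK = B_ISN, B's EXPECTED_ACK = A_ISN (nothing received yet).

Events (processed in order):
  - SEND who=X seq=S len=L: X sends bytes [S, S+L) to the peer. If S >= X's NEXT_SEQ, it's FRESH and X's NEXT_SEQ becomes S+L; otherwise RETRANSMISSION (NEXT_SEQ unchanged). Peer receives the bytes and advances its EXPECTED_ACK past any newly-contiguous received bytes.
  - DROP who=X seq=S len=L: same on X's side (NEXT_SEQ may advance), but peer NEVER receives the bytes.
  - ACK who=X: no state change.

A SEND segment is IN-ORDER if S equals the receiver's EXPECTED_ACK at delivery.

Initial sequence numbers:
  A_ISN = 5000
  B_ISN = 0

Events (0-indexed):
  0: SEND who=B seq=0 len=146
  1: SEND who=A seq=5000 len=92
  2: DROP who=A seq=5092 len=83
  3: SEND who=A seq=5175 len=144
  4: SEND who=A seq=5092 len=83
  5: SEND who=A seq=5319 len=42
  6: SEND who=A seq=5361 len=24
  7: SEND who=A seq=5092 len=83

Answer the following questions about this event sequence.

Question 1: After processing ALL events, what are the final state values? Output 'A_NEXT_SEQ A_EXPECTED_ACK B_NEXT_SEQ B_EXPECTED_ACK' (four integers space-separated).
Answer: 5385 146 146 5385

Derivation:
After event 0: A_seq=5000 A_ack=146 B_seq=146 B_ack=5000
After event 1: A_seq=5092 A_ack=146 B_seq=146 B_ack=5092
After event 2: A_seq=5175 A_ack=146 B_seq=146 B_ack=5092
After event 3: A_seq=5319 A_ack=146 B_seq=146 B_ack=5092
After event 4: A_seq=5319 A_ack=146 B_seq=146 B_ack=5319
After event 5: A_seq=5361 A_ack=146 B_seq=146 B_ack=5361
After event 6: A_seq=5385 A_ack=146 B_seq=146 B_ack=5385
After event 7: A_seq=5385 A_ack=146 B_seq=146 B_ack=5385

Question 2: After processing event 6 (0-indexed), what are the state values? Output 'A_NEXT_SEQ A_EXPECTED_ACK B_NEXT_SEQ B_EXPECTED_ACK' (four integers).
After event 0: A_seq=5000 A_ack=146 B_seq=146 B_ack=5000
After event 1: A_seq=5092 A_ack=146 B_seq=146 B_ack=5092
After event 2: A_seq=5175 A_ack=146 B_seq=146 B_ack=5092
After event 3: A_seq=5319 A_ack=146 B_seq=146 B_ack=5092
After event 4: A_seq=5319 A_ack=146 B_seq=146 B_ack=5319
After event 5: A_seq=5361 A_ack=146 B_seq=146 B_ack=5361
After event 6: A_seq=5385 A_ack=146 B_seq=146 B_ack=5385

5385 146 146 5385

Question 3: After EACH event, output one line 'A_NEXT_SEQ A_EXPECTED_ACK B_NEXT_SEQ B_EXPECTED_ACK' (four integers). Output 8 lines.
5000 146 146 5000
5092 146 146 5092
5175 146 146 5092
5319 146 146 5092
5319 146 146 5319
5361 146 146 5361
5385 146 146 5385
5385 146 146 5385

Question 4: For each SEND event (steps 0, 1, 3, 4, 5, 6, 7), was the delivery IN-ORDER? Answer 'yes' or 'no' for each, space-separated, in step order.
Step 0: SEND seq=0 -> in-order
Step 1: SEND seq=5000 -> in-order
Step 3: SEND seq=5175 -> out-of-order
Step 4: SEND seq=5092 -> in-order
Step 5: SEND seq=5319 -> in-order
Step 6: SEND seq=5361 -> in-order
Step 7: SEND seq=5092 -> out-of-order

Answer: yes yes no yes yes yes no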